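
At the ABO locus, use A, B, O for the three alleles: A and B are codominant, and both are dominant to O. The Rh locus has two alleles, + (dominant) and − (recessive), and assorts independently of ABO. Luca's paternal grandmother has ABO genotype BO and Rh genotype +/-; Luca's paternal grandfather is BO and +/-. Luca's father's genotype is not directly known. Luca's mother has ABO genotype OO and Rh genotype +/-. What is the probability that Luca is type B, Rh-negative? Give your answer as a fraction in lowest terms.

Luca's father's ABO genotype from BO × BO: 1/4 BB, 1/2 BO, 1/4 OO.
Crossing each possibility with the mother OO and summing P(type B): 1/4·1 + 1/2·1/2 + 1/4·0 = 1/2.
Similarly for Rh via the father's Rh distribution: P(Rh-) = 1/4.
Independent loci: 1/2 × 1/4 = 1/8.

1/8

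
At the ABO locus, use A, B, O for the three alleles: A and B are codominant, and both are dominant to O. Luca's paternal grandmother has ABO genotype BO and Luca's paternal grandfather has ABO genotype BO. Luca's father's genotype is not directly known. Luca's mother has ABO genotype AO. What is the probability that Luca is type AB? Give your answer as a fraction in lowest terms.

Luca's father's ABO genotype from BO × BO: 1/4 BB, 1/2 BO, 1/4 OO.
Crossing each possibility with the mother AO and summing P(type AB): 1/4·1/2 + 1/2·1/4 + 1/4·0 = 1/4.

1/4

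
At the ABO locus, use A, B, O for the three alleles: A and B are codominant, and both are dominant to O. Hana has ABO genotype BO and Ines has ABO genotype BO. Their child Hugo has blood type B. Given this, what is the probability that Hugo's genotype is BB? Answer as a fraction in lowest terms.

Cross BO × BO → 1/4 BB, 1/2 BO, 1/4 OO.
Type-B genotypes among offspring: BB (1/4), BO (1/2); total 3/4.
P(BB | type B) = (1/4) / (3/4) = 1/3.

1/3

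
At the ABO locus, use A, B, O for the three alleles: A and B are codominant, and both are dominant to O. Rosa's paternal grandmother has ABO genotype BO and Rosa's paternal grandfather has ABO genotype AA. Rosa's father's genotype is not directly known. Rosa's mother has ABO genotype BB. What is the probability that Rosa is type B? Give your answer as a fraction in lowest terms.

Rosa's father's ABO genotype from BO × AA: 1/2 AB, 1/2 AO.
Crossing each possibility with the mother BB and summing P(type B): 1/2·1/2 + 1/2·1/2 = 1/2.

1/2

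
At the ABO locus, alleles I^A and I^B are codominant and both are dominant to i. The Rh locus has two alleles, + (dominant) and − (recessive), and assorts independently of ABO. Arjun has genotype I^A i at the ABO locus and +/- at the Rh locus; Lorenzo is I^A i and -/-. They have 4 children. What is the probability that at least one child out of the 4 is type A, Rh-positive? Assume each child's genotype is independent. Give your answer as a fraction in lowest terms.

ABO cross I^A i × I^A i → 1/4 O, 3/4 A.
Rh cross +/- × -/- → 1/2 Rh+, 1/2 Rh-; so P(type A, Rh-positive) = 3/4 × 1/2 = 3/8 per child.
P(none) = (5/8)^4 = 625/4096; P(at least one) = 1 − 625/4096 = 3471/4096.

3471/4096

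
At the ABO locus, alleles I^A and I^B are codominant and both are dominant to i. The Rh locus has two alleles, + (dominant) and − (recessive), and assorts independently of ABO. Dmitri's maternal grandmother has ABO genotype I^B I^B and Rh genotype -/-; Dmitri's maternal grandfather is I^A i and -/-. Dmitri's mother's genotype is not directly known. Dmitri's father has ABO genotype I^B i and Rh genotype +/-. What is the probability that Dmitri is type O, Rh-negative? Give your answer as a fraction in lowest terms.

1/16

Dmitri's mother's ABO genotype from I^B I^B × I^A i: 1/2 I^A I^B, 1/2 I^B i.
Crossing each possibility with the father I^B i and summing P(type O): 1/2·0 + 1/2·1/4 = 1/8.
Similarly for Rh via the mother's Rh distribution: P(Rh-) = 1/2.
Independent loci: 1/8 × 1/2 = 1/16.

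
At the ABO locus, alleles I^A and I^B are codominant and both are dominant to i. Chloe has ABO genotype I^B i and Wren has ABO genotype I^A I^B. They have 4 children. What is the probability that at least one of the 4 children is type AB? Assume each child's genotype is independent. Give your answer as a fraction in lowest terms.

175/256

ABO cross I^B i × I^A I^B → 1/4 A, 1/2 B, 1/4 AB.
So P(type AB) = 1/4 per child.
P(none) = (3/4)^4 = 81/256; P(at least one) = 1 − 81/256 = 175/256.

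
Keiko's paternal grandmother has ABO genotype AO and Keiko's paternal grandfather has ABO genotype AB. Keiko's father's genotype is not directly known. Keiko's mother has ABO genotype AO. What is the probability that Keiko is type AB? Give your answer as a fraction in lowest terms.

Keiko's father's ABO genotype from AO × AB: 1/4 AA, 1/4 AB, 1/4 AO, 1/4 BO.
Crossing each possibility with the mother AO and summing P(type AB): 1/4·0 + 1/4·1/4 + 1/4·0 + 1/4·1/4 = 1/8.

1/8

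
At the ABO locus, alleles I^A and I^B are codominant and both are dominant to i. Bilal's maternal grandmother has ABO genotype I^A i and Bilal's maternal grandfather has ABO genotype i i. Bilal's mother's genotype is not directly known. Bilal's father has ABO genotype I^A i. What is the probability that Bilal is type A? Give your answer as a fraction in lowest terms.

Bilal's mother's ABO genotype from I^A i × i i: 1/2 I^A i, 1/2 i i.
Crossing each possibility with the father I^A i and summing P(type A): 1/2·3/4 + 1/2·1/2 = 5/8.

5/8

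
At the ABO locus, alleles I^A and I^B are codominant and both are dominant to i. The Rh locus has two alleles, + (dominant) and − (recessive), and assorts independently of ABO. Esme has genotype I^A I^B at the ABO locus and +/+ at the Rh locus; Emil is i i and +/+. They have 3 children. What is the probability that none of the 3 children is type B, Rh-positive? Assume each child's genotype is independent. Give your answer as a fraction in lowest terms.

ABO cross I^A I^B × i i → 1/2 A, 1/2 B.
Rh cross +/+ × +/+ → 1 Rh+; so P(type B, Rh-positive) = 1/2 × 1 = 1/2 per child.
P(not type B, Rh-positive) = 1/2 for one child; (1/2)^3 = 1/8.

1/8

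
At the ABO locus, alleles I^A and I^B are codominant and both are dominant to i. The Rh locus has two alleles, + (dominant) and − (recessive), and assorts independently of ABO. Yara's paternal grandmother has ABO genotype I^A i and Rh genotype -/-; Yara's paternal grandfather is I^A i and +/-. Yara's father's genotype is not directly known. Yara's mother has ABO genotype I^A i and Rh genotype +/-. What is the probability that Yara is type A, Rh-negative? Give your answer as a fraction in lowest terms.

Yara's father's ABO genotype from I^A i × I^A i: 1/4 I^A I^A, 1/2 I^A i, 1/4 i i.
Crossing each possibility with the mother I^A i and summing P(type A): 1/4·1 + 1/2·3/4 + 1/4·1/2 = 3/4.
Similarly for Rh via the father's Rh distribution: P(Rh-) = 3/8.
Independent loci: 3/4 × 3/8 = 9/32.

9/32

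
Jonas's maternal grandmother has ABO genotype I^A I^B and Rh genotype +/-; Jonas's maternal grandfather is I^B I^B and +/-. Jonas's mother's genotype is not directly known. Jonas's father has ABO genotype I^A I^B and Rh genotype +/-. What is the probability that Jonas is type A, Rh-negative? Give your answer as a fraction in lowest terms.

Jonas's mother's ABO genotype from I^A I^B × I^B I^B: 1/2 I^A I^B, 1/2 I^B I^B.
Crossing each possibility with the father I^A I^B and summing P(type A): 1/2·1/4 + 1/2·0 = 1/8.
Similarly for Rh via the mother's Rh distribution: P(Rh-) = 1/4.
Independent loci: 1/8 × 1/4 = 1/32.

1/32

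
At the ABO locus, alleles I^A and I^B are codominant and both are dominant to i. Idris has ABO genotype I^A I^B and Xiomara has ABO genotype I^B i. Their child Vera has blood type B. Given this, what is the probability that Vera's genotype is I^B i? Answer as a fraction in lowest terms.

1/2

Cross I^A I^B × I^B i → 1/4 I^A I^B, 1/4 I^A i, 1/4 I^B I^B, 1/4 I^B i.
Type-B genotypes among offspring: I^B I^B (1/4), I^B i (1/4); total 1/2.
P(I^B i | type B) = (1/4) / (1/2) = 1/2.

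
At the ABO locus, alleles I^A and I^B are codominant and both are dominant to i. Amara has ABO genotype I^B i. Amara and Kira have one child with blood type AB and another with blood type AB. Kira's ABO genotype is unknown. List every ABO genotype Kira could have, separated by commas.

For each candidate genotype of Kira, check whether crossing it with I^B i can produce every observed child phenotype.
  I^A I^A → possible child types {A, AB} ✓
  I^A I^B → possible child types {A, B, AB} ✓
  I^A i → possible child types {O, A, B, AB} ✓
  I^B I^B → possible child types {B} ✗
  I^B i → possible child types {O, B} ✗
  i i → possible child types {O, B} ✗

I^A I^A, I^A I^B, I^A i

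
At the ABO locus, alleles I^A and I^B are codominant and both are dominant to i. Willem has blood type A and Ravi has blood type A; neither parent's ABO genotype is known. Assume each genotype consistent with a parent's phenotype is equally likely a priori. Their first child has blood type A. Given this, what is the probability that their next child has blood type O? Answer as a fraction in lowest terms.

Possible genotypes: Willem ∈ {I^A I^A, I^A i}; Ravi ∈ {I^A I^A, I^A i}.
Weight each parental genotype pair by prior × P(type-A child):
  I^A I^A × I^A I^A: posterior weight 4/15; P(next child type O) = 0.
  I^A I^A × I^A i: posterior weight 4/15; P(next child type O) = 0.
  I^A i × I^A I^A: posterior weight 4/15; P(next child type O) = 0.
  I^A i × I^A i: posterior weight 1/5; P(next child type O) = 1/4.
Weighted sum = 1/20.

1/20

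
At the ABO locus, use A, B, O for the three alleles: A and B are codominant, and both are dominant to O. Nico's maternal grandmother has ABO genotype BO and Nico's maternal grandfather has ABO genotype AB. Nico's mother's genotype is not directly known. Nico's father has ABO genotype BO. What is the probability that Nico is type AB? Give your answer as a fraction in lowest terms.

Nico's mother's ABO genotype from BO × AB: 1/4 AB, 1/4 AO, 1/4 BB, 1/4 BO.
Crossing each possibility with the father BO and summing P(type AB): 1/4·1/4 + 1/4·1/4 + 1/4·0 + 1/4·0 = 1/8.

1/8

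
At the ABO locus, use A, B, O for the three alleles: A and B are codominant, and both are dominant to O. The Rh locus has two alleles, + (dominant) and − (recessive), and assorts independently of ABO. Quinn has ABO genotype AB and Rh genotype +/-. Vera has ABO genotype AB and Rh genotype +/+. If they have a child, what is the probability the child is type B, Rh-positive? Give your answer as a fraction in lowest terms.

1/4

ABO cross AB × AB → offspring phenotypes: 1/4 A, 1/4 B, 1/2 AB.
Rh cross +/- × +/+ → 1 Rh+.
Independent loci: P(type B, Rh-positive) = 1/4 × 1 = 1/4.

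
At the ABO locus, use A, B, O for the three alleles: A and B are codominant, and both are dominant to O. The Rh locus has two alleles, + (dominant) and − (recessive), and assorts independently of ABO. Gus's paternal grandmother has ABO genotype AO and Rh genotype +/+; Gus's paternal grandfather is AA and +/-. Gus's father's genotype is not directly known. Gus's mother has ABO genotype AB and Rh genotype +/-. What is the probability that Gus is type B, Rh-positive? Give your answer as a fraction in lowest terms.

7/64

Gus's father's ABO genotype from AO × AA: 1/2 AA, 1/2 AO.
Crossing each possibility with the mother AB and summing P(type B): 1/2·0 + 1/2·1/4 = 1/8.
Similarly for Rh via the father's Rh distribution: P(Rh+) = 7/8.
Independent loci: 1/8 × 7/8 = 7/64.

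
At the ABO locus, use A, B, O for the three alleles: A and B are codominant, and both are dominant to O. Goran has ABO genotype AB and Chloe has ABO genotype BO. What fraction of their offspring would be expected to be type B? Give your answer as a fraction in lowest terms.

ABO cross AB × BO → offspring phenotypes: 1/4 A, 1/2 B, 1/4 AB.
So P(type B) = 1/2.

1/2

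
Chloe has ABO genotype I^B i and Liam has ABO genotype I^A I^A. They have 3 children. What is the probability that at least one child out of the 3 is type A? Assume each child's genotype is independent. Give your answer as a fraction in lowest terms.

7/8

ABO cross I^B i × I^A I^A → 1/2 A, 1/2 AB.
So P(type A) = 1/2 per child.
P(none) = (1/2)^3 = 1/8; P(at least one) = 1 − 1/8 = 7/8.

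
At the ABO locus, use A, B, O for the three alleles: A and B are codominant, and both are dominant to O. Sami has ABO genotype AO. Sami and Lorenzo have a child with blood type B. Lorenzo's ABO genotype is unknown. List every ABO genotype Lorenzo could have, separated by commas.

For each candidate genotype of Lorenzo, check whether crossing it with AO can produce every observed child phenotype.
  AA → possible child types {A} ✗
  AB → possible child types {A, B, AB} ✓
  AO → possible child types {O, A} ✗
  BB → possible child types {B, AB} ✓
  BO → possible child types {O, A, B, AB} ✓
  OO → possible child types {O, A} ✗

AB, BB, BO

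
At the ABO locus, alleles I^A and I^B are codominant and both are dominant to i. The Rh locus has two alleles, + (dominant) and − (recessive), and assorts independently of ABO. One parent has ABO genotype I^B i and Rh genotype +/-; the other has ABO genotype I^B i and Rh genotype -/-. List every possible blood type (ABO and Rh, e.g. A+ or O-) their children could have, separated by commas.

Gametes from I^B i × I^B i give offspring ABO genotypes I^B I^B, I^B i, i i, i.e. phenotypes O, B.
Rh cross +/- × -/- → phenotypes Rh+, Rh-.
Combining independently: O+, O-, B+, B-.

O+, O-, B+, B-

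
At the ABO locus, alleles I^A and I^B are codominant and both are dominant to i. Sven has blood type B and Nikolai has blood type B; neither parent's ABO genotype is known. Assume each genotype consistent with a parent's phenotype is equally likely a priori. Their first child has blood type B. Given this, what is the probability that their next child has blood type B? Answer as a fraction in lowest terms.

Possible genotypes: Sven ∈ {I^B I^B, I^B i}; Nikolai ∈ {I^B I^B, I^B i}.
Weight each parental genotype pair by prior × P(type-B child):
  I^B I^B × I^B I^B: posterior weight 4/15; P(next child type B) = 1.
  I^B I^B × I^B i: posterior weight 4/15; P(next child type B) = 1.
  I^B i × I^B I^B: posterior weight 4/15; P(next child type B) = 1.
  I^B i × I^B i: posterior weight 1/5; P(next child type B) = 3/4.
Weighted sum = 19/20.

19/20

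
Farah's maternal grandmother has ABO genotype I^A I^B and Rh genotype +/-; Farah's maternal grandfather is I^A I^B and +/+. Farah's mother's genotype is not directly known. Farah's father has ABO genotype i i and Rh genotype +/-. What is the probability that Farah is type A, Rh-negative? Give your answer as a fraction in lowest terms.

Farah's mother's ABO genotype from I^A I^B × I^A I^B: 1/4 I^A I^A, 1/2 I^A I^B, 1/4 I^B I^B.
Crossing each possibility with the father i i and summing P(type A): 1/4·1 + 1/2·1/2 + 1/4·0 = 1/2.
Similarly for Rh via the mother's Rh distribution: P(Rh-) = 1/8.
Independent loci: 1/2 × 1/8 = 1/16.

1/16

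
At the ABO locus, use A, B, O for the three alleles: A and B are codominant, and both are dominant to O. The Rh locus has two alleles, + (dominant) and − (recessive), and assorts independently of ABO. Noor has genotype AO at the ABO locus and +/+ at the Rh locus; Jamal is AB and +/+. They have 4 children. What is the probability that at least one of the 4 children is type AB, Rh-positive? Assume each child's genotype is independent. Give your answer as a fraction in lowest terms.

ABO cross AO × AB → 1/2 A, 1/4 B, 1/4 AB.
Rh cross +/+ × +/+ → 1 Rh+; so P(type AB, Rh-positive) = 1/4 × 1 = 1/4 per child.
P(none) = (3/4)^4 = 81/256; P(at least one) = 1 − 81/256 = 175/256.

175/256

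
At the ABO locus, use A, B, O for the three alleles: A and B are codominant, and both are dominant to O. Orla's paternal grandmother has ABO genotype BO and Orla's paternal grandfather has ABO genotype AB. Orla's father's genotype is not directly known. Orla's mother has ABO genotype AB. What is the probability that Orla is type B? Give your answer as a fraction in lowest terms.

3/8

Orla's father's ABO genotype from BO × AB: 1/4 AB, 1/4 AO, 1/4 BB, 1/4 BO.
Crossing each possibility with the mother AB and summing P(type B): 1/4·1/4 + 1/4·1/4 + 1/4·1/2 + 1/4·1/2 = 3/8.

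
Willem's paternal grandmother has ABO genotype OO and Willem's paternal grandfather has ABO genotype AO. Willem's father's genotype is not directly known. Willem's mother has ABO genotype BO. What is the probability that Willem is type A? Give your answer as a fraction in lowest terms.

Willem's father's ABO genotype from OO × AO: 1/2 AO, 1/2 OO.
Crossing each possibility with the mother BO and summing P(type A): 1/2·1/4 + 1/2·0 = 1/8.

1/8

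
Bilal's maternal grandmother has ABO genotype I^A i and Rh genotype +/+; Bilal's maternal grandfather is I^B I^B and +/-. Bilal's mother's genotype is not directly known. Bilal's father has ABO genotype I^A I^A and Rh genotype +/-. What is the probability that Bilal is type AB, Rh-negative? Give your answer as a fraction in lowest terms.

1/16

Bilal's mother's ABO genotype from I^A i × I^B I^B: 1/2 I^A I^B, 1/2 I^B i.
Crossing each possibility with the father I^A I^A and summing P(type AB): 1/2·1/2 + 1/2·1/2 = 1/2.
Similarly for Rh via the mother's Rh distribution: P(Rh-) = 1/8.
Independent loci: 1/2 × 1/8 = 1/16.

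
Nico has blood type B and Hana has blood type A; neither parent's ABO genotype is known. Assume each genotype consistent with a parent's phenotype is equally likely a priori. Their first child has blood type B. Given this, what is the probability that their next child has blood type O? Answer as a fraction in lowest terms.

Possible genotypes: Nico ∈ {I^B I^B, I^B i}; Hana ∈ {I^A I^A, I^A i}.
Weight each parental genotype pair by prior × P(type-B child):
  I^B I^B × I^A i: posterior weight 2/3; P(next child type O) = 0.
  I^B i × I^A i: posterior weight 1/3; P(next child type O) = 1/4.
Weighted sum = 1/12.

1/12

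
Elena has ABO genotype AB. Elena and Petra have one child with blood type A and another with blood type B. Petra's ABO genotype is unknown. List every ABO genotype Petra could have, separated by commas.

AB, AO, BO, OO

For each candidate genotype of Petra, check whether crossing it with AB can produce every observed child phenotype.
  AA → possible child types {A, AB} ✗
  AB → possible child types {A, B, AB} ✓
  AO → possible child types {A, B, AB} ✓
  BB → possible child types {B, AB} ✗
  BO → possible child types {A, B, AB} ✓
  OO → possible child types {A, B} ✓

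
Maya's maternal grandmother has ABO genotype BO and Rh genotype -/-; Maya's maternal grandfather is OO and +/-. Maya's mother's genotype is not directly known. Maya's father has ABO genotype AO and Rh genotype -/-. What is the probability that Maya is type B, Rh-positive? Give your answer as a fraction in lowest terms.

1/32

Maya's mother's ABO genotype from BO × OO: 1/2 BO, 1/2 OO.
Crossing each possibility with the father AO and summing P(type B): 1/2·1/4 + 1/2·0 = 1/8.
Similarly for Rh via the mother's Rh distribution: P(Rh+) = 1/4.
Independent loci: 1/8 × 1/4 = 1/32.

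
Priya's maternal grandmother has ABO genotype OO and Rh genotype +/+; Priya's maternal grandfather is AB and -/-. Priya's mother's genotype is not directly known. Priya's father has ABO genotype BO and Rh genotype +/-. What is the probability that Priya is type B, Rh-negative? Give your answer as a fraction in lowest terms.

Priya's mother's ABO genotype from OO × AB: 1/2 AO, 1/2 BO.
Crossing each possibility with the father BO and summing P(type B): 1/2·1/4 + 1/2·3/4 = 1/2.
Similarly for Rh via the mother's Rh distribution: P(Rh-) = 1/4.
Independent loci: 1/2 × 1/4 = 1/8.

1/8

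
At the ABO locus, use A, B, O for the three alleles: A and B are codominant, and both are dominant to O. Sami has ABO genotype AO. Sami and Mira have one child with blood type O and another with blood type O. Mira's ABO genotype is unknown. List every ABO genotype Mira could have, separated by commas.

AO, BO, OO

For each candidate genotype of Mira, check whether crossing it with AO can produce every observed child phenotype.
  AA → possible child types {A} ✗
  AB → possible child types {A, B, AB} ✗
  AO → possible child types {O, A} ✓
  BB → possible child types {B, AB} ✗
  BO → possible child types {O, A, B, AB} ✓
  OO → possible child types {O, A} ✓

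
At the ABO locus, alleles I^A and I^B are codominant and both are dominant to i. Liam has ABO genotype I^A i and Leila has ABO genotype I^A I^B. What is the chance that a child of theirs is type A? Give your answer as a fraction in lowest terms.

1/2

ABO cross I^A i × I^A I^B → offspring phenotypes: 1/2 A, 1/4 B, 1/4 AB.
So P(type A) = 1/2.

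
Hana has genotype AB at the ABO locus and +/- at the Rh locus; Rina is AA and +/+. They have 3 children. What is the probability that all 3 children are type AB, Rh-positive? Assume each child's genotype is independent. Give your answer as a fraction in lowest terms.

ABO cross AB × AA → 1/2 A, 1/2 AB.
Rh cross +/- × +/+ → 1 Rh+; so P(type AB, Rh-positive) = 1/2 × 1 = 1/2 per child.
All 3 independent: (1/2)^3 = 1/8.

1/8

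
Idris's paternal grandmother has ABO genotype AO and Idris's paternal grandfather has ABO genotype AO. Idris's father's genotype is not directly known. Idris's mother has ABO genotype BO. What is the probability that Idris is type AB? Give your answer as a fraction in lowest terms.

1/4

Idris's father's ABO genotype from AO × AO: 1/4 AA, 1/2 AO, 1/4 OO.
Crossing each possibility with the mother BO and summing P(type AB): 1/4·1/2 + 1/2·1/4 + 1/4·0 = 1/4.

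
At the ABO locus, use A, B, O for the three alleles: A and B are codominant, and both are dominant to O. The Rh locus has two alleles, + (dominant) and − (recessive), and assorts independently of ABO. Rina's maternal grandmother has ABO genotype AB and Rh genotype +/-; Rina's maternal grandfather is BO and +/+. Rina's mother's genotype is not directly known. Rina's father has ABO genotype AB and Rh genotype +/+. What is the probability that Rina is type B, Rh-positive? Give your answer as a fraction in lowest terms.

Rina's mother's ABO genotype from AB × BO: 1/4 AB, 1/4 AO, 1/4 BB, 1/4 BO.
Crossing each possibility with the father AB and summing P(type B): 1/4·1/4 + 1/4·1/4 + 1/4·1/2 + 1/4·1/2 = 3/8.
Similarly for Rh via the mother's Rh distribution: P(Rh+) = 1.
Independent loci: 3/8 × 1 = 3/8.

3/8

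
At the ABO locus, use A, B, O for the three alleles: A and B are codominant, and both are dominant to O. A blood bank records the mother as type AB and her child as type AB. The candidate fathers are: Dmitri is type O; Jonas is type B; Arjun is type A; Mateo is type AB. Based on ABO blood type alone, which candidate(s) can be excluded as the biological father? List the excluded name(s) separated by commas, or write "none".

A candidate is excluded only if no genotype consistent with his phenotype could produce a type AB child with a type AB mother.
Dmitri (type O): no genotype consistent with that phenotype can produce a type-AB child with a type-AB mother.

Dmitri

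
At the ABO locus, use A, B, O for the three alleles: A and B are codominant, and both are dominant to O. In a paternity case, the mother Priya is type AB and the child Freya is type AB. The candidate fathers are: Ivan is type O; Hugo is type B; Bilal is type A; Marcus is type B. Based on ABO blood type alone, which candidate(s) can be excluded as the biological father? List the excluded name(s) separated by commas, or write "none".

Ivan

A candidate is excluded only if no genotype consistent with his phenotype could produce a type AB child with a type AB mother.
Ivan (type O): no genotype consistent with that phenotype can produce a type-AB child with a type-AB mother.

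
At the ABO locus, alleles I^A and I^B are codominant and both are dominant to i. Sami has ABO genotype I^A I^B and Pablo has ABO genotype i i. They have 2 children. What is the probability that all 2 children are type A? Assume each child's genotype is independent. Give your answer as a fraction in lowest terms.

ABO cross I^A I^B × i i → 1/2 A, 1/2 B.
So P(type A) = 1/2 per child.
All 2 independent: (1/2)^2 = 1/4.

1/4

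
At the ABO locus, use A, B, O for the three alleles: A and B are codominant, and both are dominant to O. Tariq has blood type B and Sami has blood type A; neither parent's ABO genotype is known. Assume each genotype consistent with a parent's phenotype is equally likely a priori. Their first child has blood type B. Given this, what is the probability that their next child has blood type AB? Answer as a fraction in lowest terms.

5/12

Possible genotypes: Tariq ∈ {BB, BO}; Sami ∈ {AA, AO}.
Weight each parental genotype pair by prior × P(type-B child):
  BB × AO: posterior weight 2/3; P(next child type AB) = 1/2.
  BO × AO: posterior weight 1/3; P(next child type AB) = 1/4.
Weighted sum = 5/12.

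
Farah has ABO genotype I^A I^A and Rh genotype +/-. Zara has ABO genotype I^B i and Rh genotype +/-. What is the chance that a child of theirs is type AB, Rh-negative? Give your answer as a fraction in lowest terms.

ABO cross I^A I^A × I^B i → offspring phenotypes: 1/2 A, 1/2 AB.
Rh cross +/- × +/- → 3/4 Rh+, 1/4 Rh-.
Independent loci: P(type AB, Rh-negative) = 1/2 × 1/4 = 1/8.

1/8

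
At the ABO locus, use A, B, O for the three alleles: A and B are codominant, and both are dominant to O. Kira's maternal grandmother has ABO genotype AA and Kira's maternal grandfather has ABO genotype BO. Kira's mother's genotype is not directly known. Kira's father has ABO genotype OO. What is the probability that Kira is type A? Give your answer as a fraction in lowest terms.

1/2

Kira's mother's ABO genotype from AA × BO: 1/2 AB, 1/2 AO.
Crossing each possibility with the father OO and summing P(type A): 1/2·1/2 + 1/2·1/2 = 1/2.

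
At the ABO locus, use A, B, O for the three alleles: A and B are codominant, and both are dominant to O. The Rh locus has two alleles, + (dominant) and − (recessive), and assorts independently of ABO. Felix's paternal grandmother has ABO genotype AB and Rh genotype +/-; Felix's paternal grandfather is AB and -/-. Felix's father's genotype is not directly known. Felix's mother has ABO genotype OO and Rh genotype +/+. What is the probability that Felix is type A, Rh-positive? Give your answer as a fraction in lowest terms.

1/2

Felix's father's ABO genotype from AB × AB: 1/4 AA, 1/2 AB, 1/4 BB.
Crossing each possibility with the mother OO and summing P(type A): 1/4·1 + 1/2·1/2 + 1/4·0 = 1/2.
Similarly for Rh via the father's Rh distribution: P(Rh+) = 1.
Independent loci: 1/2 × 1 = 1/2.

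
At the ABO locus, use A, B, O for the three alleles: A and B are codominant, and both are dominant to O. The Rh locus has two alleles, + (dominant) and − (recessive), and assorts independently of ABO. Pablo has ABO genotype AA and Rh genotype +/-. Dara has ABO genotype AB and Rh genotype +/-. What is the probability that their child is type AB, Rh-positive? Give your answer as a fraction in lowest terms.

ABO cross AA × AB → offspring phenotypes: 1/2 A, 1/2 AB.
Rh cross +/- × +/- → 3/4 Rh+, 1/4 Rh-.
Independent loci: P(type AB, Rh-positive) = 1/2 × 3/4 = 3/8.

3/8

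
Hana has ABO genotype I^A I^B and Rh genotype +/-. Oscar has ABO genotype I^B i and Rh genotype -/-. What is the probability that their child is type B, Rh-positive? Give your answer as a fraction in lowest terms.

ABO cross I^A I^B × I^B i → offspring phenotypes: 1/4 A, 1/2 B, 1/4 AB.
Rh cross +/- × -/- → 1/2 Rh+, 1/2 Rh-.
Independent loci: P(type B, Rh-positive) = 1/2 × 1/2 = 1/4.

1/4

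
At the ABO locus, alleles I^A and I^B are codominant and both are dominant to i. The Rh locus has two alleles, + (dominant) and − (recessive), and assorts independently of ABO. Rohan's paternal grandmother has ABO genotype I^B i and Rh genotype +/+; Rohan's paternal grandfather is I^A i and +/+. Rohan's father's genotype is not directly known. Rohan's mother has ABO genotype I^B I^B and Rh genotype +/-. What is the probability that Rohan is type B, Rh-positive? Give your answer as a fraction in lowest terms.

Rohan's father's ABO genotype from I^B i × I^A i: 1/4 I^A I^B, 1/4 I^A i, 1/4 I^B i, 1/4 i i.
Crossing each possibility with the mother I^B I^B and summing P(type B): 1/4·1/2 + 1/4·1/2 + 1/4·1 + 1/4·1 = 3/4.
Similarly for Rh via the father's Rh distribution: P(Rh+) = 1.
Independent loci: 3/4 × 1 = 3/4.

3/4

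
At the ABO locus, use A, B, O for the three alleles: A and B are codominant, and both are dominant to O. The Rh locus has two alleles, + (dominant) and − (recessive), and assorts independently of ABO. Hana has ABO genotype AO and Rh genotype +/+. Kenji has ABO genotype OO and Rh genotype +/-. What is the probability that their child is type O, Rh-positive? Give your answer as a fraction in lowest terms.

ABO cross AO × OO → offspring phenotypes: 1/2 O, 1/2 A.
Rh cross +/+ × +/- → 1 Rh+.
Independent loci: P(type O, Rh-positive) = 1/2 × 1 = 1/2.

1/2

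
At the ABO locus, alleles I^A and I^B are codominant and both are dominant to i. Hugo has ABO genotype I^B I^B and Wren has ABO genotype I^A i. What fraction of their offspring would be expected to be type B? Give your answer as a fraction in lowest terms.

ABO cross I^B I^B × I^A i → offspring phenotypes: 1/2 B, 1/2 AB.
So P(type B) = 1/2.

1/2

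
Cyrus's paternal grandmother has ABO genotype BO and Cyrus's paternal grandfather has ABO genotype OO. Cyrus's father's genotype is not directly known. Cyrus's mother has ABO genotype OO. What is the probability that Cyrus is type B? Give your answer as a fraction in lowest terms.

Cyrus's father's ABO genotype from BO × OO: 1/2 BO, 1/2 OO.
Crossing each possibility with the mother OO and summing P(type B): 1/2·1/2 + 1/2·0 = 1/4.

1/4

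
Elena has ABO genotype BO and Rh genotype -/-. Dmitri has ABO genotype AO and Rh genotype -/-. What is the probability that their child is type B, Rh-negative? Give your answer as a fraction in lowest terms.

1/4

ABO cross BO × AO → offspring phenotypes: 1/4 O, 1/4 A, 1/4 B, 1/4 AB.
Rh cross -/- × -/- → 1 Rh-.
Independent loci: P(type B, Rh-negative) = 1/4 × 1 = 1/4.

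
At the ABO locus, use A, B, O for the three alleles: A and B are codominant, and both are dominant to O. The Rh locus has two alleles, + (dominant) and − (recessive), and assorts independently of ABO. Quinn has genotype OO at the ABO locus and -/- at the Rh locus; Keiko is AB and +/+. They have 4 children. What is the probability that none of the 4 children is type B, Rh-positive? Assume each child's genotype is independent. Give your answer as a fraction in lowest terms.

1/16

ABO cross OO × AB → 1/2 A, 1/2 B.
Rh cross -/- × +/+ → 1 Rh+; so P(type B, Rh-positive) = 1/2 × 1 = 1/2 per child.
P(not type B, Rh-positive) = 1/2 for one child; (1/2)^4 = 1/16.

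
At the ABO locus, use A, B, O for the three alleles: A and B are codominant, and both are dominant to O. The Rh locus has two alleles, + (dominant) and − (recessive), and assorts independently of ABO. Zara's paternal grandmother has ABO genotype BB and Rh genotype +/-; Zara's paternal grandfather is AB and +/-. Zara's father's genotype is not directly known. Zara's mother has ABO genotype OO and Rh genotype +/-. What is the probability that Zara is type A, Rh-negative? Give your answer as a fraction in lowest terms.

1/16

Zara's father's ABO genotype from BB × AB: 1/2 AB, 1/2 BB.
Crossing each possibility with the mother OO and summing P(type A): 1/2·1/2 + 1/2·0 = 1/4.
Similarly for Rh via the father's Rh distribution: P(Rh-) = 1/4.
Independent loci: 1/4 × 1/4 = 1/16.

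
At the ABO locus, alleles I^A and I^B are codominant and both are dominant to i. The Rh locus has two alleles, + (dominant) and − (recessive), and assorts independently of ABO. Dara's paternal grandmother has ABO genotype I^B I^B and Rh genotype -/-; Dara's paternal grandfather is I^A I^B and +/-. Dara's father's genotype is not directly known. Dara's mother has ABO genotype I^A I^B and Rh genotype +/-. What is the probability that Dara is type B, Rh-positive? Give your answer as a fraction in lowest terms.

Dara's father's ABO genotype from I^B I^B × I^A I^B: 1/2 I^A I^B, 1/2 I^B I^B.
Crossing each possibility with the mother I^A I^B and summing P(type B): 1/2·1/4 + 1/2·1/2 = 3/8.
Similarly for Rh via the father's Rh distribution: P(Rh+) = 5/8.
Independent loci: 3/8 × 5/8 = 15/64.

15/64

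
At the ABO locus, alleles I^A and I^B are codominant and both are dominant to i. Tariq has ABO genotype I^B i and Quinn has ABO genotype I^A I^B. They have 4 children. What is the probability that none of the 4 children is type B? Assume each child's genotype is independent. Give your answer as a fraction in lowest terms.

ABO cross I^B i × I^A I^B → 1/4 A, 1/2 B, 1/4 AB.
So P(type B) = 1/2 per child.
P(not type B) = 1/2 for one child; (1/2)^4 = 1/16.

1/16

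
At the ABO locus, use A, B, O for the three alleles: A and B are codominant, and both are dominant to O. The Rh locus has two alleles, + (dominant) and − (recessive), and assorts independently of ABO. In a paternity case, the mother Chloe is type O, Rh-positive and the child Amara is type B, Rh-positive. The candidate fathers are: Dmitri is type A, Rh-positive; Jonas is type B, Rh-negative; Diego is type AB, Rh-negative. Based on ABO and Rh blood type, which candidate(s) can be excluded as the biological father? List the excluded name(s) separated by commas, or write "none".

Dmitri

A candidate is excluded only if no genotype consistent with his phenotype could produce a type B, Rh-positive child with a type O, Rh-positive mother.
Dmitri (type A, Rh+): no genotype consistent with that phenotype can produce a type-B Rh+ child with a type-O mother.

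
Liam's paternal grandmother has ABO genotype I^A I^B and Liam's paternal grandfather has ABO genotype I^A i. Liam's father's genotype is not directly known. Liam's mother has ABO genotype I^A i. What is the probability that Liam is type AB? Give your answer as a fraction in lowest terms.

1/8

Liam's father's ABO genotype from I^A I^B × I^A i: 1/4 I^A I^A, 1/4 I^A I^B, 1/4 I^A i, 1/4 I^B i.
Crossing each possibility with the mother I^A i and summing P(type AB): 1/4·0 + 1/4·1/4 + 1/4·0 + 1/4·1/4 = 1/8.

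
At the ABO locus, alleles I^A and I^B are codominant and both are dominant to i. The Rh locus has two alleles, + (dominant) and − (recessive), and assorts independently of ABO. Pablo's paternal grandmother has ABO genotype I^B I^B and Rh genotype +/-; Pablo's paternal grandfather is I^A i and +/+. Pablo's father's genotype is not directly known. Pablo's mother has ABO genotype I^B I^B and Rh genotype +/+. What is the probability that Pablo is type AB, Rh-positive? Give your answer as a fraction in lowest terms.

Pablo's father's ABO genotype from I^B I^B × I^A i: 1/2 I^A I^B, 1/2 I^B i.
Crossing each possibility with the mother I^B I^B and summing P(type AB): 1/2·1/2 + 1/2·0 = 1/4.
Similarly for Rh via the father's Rh distribution: P(Rh+) = 1.
Independent loci: 1/4 × 1 = 1/4.

1/4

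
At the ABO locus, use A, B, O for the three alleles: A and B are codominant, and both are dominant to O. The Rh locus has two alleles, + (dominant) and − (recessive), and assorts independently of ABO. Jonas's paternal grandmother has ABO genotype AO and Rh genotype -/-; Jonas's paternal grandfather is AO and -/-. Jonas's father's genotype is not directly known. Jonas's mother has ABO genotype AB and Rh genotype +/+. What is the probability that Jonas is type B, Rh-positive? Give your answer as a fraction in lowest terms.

1/4

Jonas's father's ABO genotype from AO × AO: 1/4 AA, 1/2 AO, 1/4 OO.
Crossing each possibility with the mother AB and summing P(type B): 1/4·0 + 1/2·1/4 + 1/4·1/2 = 1/4.
Similarly for Rh via the father's Rh distribution: P(Rh+) = 1.
Independent loci: 1/4 × 1 = 1/4.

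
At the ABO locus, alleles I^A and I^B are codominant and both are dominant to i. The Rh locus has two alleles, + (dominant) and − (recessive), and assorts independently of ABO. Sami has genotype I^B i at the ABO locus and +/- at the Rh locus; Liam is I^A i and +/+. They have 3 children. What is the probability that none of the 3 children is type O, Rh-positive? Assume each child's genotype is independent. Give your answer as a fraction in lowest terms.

ABO cross I^B i × I^A i → 1/4 O, 1/4 A, 1/4 B, 1/4 AB.
Rh cross +/- × +/+ → 1 Rh+; so P(type O, Rh-positive) = 1/4 × 1 = 1/4 per child.
P(not type O, Rh-positive) = 3/4 for one child; (3/4)^3 = 27/64.

27/64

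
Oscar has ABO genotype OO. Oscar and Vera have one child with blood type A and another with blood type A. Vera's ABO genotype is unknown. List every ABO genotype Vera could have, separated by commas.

AA, AB, AO

For each candidate genotype of Vera, check whether crossing it with OO can produce every observed child phenotype.
  AA → possible child types {A} ✓
  AB → possible child types {A, B} ✓
  AO → possible child types {O, A} ✓
  BB → possible child types {B} ✗
  BO → possible child types {O, B} ✗
  OO → possible child types {O} ✗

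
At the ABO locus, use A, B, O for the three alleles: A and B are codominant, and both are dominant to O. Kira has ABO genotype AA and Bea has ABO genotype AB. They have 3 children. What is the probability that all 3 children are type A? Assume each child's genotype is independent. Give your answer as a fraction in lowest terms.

1/8

ABO cross AA × AB → 1/2 A, 1/2 AB.
So P(type A) = 1/2 per child.
All 3 independent: (1/2)^3 = 1/8.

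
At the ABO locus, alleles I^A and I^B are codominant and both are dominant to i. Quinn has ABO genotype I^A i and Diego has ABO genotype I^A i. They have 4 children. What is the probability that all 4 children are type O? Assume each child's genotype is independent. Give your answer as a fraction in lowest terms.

ABO cross I^A i × I^A i → 1/4 O, 3/4 A.
So P(type O) = 1/4 per child.
All 4 independent: (1/4)^4 = 1/256.

1/256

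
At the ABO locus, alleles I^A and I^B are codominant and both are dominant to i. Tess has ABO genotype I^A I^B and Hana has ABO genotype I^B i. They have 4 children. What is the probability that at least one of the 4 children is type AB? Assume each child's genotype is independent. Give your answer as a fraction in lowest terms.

175/256

ABO cross I^A I^B × I^B i → 1/4 A, 1/2 B, 1/4 AB.
So P(type AB) = 1/4 per child.
P(none) = (3/4)^4 = 81/256; P(at least one) = 1 − 81/256 = 175/256.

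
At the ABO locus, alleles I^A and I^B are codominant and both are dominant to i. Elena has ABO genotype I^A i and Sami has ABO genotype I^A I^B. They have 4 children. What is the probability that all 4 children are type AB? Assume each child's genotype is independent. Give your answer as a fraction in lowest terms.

ABO cross I^A i × I^A I^B → 1/2 A, 1/4 B, 1/4 AB.
So P(type AB) = 1/4 per child.
All 4 independent: (1/4)^4 = 1/256.

1/256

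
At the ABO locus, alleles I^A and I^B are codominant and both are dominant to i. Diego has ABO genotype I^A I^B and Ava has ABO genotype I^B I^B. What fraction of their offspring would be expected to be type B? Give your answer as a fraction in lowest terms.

ABO cross I^A I^B × I^B I^B → offspring phenotypes: 1/2 B, 1/2 AB.
So P(type B) = 1/2.

1/2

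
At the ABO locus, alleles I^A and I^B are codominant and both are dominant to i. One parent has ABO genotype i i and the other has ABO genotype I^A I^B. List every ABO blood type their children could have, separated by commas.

A, B

Gametes from i i × I^A I^B give offspring ABO genotypes I^A i, I^B i, i.e. phenotypes A, B.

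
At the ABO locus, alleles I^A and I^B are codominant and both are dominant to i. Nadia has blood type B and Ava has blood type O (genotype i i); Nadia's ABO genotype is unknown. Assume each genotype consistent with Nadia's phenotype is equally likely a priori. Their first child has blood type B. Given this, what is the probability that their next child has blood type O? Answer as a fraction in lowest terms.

1/6

Possible genotypes: Nadia ∈ {I^B I^B, I^B i}; Ava ∈ {i i}.
Weight each parental genotype pair by prior × P(type-B child):
  I^B I^B × i i: posterior weight 2/3; P(next child type O) = 0.
  I^B i × i i: posterior weight 1/3; P(next child type O) = 1/2.
Weighted sum = 1/6.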